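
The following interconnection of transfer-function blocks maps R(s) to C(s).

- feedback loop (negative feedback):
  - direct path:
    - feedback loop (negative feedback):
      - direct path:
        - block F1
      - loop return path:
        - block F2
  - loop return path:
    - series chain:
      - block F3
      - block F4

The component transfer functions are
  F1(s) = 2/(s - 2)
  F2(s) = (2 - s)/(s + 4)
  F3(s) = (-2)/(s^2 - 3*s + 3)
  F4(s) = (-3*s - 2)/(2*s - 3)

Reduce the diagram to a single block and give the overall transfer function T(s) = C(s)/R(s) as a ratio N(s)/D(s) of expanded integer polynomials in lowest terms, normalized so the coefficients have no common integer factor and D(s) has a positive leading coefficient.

Step 1 - reduce the feedback loop with forward F1 and return F2: (2*s + 8)/(s^2 - 4)
Step 2 - reduce the series chain F3, F4: (6*s + 4)/(2*s^3 - 9*s^2 + 15*s - 9)
Step 3 - close the feedback loop around [F1/(1+F1*F2)], (F3*F4): this yields T(s), and no further normalization is needed

Final answer: (4*s^4 - 2*s^3 - 42*s^2 + 102*s - 72)/(2*s^5 - 9*s^4 + 7*s^3 + 39*s^2 - 4*s + 68)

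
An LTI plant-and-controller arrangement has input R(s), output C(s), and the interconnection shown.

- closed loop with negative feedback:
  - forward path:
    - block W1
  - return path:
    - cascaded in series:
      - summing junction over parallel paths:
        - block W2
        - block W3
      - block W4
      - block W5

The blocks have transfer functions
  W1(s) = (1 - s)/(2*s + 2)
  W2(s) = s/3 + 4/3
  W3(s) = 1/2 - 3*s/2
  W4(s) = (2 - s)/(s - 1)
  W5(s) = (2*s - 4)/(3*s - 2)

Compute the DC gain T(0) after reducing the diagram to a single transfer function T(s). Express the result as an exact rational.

Step 1. sum the parallel branches W2, W3 = 11/6 - 7*s/6
Step 2. multiply (W2+W3), W4, W5 (series) = (7*s^3 - 39*s^2 + 72*s - 44)/(9*s^2 - 15*s + 6)
Step 3. reduce the feedback loop with forward W1 and return ((W2+W3)*W4*W5) = (9*s^2 - 15*s + 6)/(7*s^3 - 57*s^2 + 66*s - 32)
Evaluating the step-3 result (the overall T(s)) at s = 0 gives T(0) = 6/(-32) = -3/16.

Answer: -3/16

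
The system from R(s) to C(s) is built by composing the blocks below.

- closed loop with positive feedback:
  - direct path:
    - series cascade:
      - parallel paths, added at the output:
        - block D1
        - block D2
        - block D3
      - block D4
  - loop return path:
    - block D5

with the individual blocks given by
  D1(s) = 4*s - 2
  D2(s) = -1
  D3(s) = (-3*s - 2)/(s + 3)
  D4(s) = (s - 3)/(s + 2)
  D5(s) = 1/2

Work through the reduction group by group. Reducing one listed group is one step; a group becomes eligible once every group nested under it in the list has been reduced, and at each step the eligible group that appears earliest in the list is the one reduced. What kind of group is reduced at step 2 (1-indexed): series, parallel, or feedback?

Reducing step by step:

[1] combine D1, D2, D3 in parallel
[2] reduce the series chain (D1+D2+D3), D4
[3] apply the feedback formula to ((D1+D2+D3)*D4), D5
Step 2: series.

Answer: series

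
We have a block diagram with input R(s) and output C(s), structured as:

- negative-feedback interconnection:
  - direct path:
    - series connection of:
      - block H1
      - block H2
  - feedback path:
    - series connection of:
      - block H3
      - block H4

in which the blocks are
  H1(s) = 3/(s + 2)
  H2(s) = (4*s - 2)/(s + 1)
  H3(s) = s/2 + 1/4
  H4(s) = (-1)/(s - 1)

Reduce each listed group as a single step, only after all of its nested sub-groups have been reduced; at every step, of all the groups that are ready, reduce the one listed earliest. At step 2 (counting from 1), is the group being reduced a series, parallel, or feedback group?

Reducing step by step:

[1] combine H1, H2 in series
[2] multiply H3, H4 (series)
[3] apply the feedback formula to (H1*H2), (H3*H4)
So the answer for step 2 is series.

Answer: series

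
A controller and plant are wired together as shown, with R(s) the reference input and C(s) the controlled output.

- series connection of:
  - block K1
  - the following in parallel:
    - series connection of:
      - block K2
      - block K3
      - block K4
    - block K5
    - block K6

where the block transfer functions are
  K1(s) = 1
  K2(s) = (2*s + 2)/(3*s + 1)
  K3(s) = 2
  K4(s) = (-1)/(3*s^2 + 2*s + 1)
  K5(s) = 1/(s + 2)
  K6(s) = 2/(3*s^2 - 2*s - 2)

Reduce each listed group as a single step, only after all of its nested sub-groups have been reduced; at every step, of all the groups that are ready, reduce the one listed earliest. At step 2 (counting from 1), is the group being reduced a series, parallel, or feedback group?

[1] combine K2, K3, K4 in series
[2] combine (K2*K3*K4), K5, K6 in parallel
[3] reduce the series chain K1, ((K2*K3*K4)+K5+K6)
At step 2 the group reduced is parallel.

Final answer: parallel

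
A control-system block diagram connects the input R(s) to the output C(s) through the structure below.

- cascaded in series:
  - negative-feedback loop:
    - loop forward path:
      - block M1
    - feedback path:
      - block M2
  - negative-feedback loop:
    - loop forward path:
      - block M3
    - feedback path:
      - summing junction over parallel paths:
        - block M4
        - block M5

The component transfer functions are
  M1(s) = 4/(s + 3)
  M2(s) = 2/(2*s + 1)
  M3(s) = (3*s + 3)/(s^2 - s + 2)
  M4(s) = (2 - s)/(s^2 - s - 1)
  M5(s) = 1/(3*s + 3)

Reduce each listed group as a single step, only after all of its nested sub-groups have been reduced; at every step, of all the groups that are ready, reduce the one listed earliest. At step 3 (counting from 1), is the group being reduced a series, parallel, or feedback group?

The answer is feedback.

Reasoning:
(1) collapse the loop (M1 forward, M2 return)
(2) add M4, M5 (parallel)
(3) feedback reduction of M3, (M4+M5)
(4) reduce the series chain [M1/(1+M1*M2)], [M3/(1+M3*(M4+M5))]
At step 3 the group reduced is feedback.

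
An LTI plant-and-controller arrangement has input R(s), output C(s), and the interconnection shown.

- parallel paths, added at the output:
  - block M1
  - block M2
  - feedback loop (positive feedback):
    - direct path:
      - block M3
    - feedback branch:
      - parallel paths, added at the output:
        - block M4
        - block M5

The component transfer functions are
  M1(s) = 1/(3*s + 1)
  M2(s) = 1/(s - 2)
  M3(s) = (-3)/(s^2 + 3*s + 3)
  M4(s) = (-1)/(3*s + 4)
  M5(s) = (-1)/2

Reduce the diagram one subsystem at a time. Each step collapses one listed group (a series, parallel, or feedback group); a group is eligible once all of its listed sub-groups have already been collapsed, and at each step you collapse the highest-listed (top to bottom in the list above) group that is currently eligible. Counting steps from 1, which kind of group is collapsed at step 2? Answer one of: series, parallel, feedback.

1. add M4, M5 (parallel)
2. collapse the loop (M3 forward, (M4+M5) return)
3. combine M1, M2, [M3/(1-M3*(M4+M5))] in parallel
The group at step 2 is a feedback group.

Therefore the answer is feedback.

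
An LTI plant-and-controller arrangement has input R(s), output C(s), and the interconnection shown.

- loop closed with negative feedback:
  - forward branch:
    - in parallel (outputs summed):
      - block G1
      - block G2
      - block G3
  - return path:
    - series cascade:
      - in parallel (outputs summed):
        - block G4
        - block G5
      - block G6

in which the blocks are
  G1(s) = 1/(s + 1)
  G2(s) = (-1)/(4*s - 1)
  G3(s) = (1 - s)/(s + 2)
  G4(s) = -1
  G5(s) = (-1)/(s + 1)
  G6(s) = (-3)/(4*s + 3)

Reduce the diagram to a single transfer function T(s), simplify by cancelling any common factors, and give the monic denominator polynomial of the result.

Step 1 - reduce the parallel group G1, G2, G3, giving (-4*s^3 + 4*s^2 + 8*s - 5)/(4*s^3 + 11*s^2 + 5*s - 2)
Step 2 - combine G4, G5 in parallel, giving (-s - 2)/(s + 1)
Step 3 - cascade (G4+G5), G6, giving (3*s + 6)/(4*s^2 + 7*s + 3)
Step 4 - feedback reduction of (G1+G2+G3), ((G4+G5)*G6), giving (-16*s^5 - 12*s^4 + 48*s^3 + 48*s^2 - 11*s - 15)/(16*s^5 + 60*s^4 + 97*s^3 + 108*s^2 + 34*s - 36)
The result of step 4 is T(s) in lowest terms. Its denominator has leading coefficient 16; dividing the denominator through by 16 makes it monic.

Final answer: s^5 + 15*s^4/4 + 97*s^3/16 + 27*s^2/4 + 17*s/8 - 9/4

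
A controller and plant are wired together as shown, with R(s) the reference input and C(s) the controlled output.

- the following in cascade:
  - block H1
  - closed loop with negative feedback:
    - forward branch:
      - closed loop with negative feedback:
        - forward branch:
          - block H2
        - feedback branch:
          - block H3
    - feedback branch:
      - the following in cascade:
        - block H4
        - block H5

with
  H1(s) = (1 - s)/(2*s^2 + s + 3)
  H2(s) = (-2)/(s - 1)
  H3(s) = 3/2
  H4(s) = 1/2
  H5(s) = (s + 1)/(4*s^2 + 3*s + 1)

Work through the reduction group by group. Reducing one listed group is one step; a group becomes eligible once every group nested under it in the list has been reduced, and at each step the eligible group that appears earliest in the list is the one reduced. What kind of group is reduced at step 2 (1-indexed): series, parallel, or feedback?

Answer: series

Working:
(1) feedback reduction of H2, H3
(2) series reduction of H4, H5
(3) collapse the loop ([H2/(1+H2*H3)] forward, (H4*H5) return)
(4) combine H1, [[H2/(1+H2*H3)]/(1+[H2/(1+H2*H3)]*(H4*H5))] in series
At step 2 the group reduced is series.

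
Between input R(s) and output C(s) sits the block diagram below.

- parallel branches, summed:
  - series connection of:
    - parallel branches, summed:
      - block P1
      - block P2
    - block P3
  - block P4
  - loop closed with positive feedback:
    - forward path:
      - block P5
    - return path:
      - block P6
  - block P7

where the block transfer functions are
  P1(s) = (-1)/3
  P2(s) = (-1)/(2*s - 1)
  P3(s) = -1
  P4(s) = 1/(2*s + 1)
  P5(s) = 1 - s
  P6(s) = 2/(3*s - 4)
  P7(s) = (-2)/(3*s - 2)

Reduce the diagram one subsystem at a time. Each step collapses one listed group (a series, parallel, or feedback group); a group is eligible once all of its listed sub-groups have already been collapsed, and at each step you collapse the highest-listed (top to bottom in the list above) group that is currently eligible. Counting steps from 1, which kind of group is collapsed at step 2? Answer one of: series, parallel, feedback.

[1] combine P1, P2 in parallel
[2] reduce the series chain (P1+P2), P3
[3] feedback reduction of P5, P6
[4] combine ((P1+P2)*P3), P4, [P5/(1-P5*P6)], P7 in parallel
At step 2 the group reduced is series.

Final answer: series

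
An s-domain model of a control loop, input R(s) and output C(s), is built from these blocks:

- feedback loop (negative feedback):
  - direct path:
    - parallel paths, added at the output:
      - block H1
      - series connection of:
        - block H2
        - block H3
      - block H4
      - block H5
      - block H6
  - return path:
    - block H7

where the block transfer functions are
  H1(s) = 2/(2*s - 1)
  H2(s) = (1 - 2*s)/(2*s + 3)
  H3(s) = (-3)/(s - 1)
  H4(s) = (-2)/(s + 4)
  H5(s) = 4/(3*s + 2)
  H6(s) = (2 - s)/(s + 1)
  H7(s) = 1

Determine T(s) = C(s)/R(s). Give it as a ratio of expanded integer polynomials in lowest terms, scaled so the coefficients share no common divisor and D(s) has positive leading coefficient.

First reduce the diagram to T(s).

Step 1 - series reduction of H2, H3: (6*s - 3)/(2*s^2 + s - 3)
Step 2 - add H1, (H2*H3), H4, H5, H6 (parallel): (-12*s^6 + 8*s^5 + 383*s^4 + 346*s^3 - 383*s^2 - 252*s + 60)/(12*s^6 + 68*s^5 + 67*s^4 - 78*s^3 - 103*s^2 + 10*s + 24)
Step 3 - apply the feedback formula to (H1+(H2*H3)+H4+H5+H6), H7 - this is the overall T(s), already in the required normalized form

Answer: (-12*s^6 + 8*s^5 + 383*s^4 + 346*s^3 - 383*s^2 - 252*s + 60)/(76*s^5 + 450*s^4 + 268*s^3 - 486*s^2 - 242*s + 84)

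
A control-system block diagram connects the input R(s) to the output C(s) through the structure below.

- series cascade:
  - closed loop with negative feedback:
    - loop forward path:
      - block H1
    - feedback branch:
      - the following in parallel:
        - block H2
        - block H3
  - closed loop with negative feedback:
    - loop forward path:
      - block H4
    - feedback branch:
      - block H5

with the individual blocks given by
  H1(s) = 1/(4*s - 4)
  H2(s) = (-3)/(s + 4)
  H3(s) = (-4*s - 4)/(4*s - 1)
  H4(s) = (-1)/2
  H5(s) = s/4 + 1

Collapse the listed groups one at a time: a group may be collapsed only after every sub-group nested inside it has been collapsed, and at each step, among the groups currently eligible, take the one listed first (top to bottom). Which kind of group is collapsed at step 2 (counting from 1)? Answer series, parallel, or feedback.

[1] parallel reduction of H2, H3
[2] collapse the loop (H1 forward, (H2+H3) return)
[3] collapse the loop (H4 forward, H5 return)
[4] series reduction of [H1/(1+H1*(H2+H3))], [H4/(1+H4*H5)]
The group at step 2 is a feedback group.

Answer: feedback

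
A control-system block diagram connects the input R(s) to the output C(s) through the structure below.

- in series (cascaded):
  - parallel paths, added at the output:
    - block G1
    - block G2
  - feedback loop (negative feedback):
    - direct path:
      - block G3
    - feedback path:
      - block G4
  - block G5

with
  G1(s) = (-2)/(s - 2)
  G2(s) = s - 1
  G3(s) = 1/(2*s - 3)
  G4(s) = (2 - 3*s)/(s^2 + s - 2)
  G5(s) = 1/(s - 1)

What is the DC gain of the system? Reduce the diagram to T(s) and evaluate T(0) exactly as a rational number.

1. sum the parallel branches G1, G2 = (s^2 - 3*s)/(s - 2)
2. feedback reduction of G3, G4 = (s^2 + s - 2)/(2*s^3 - s^2 - 10*s + 8)
3. cascade (G1+G2), [G3/(1+G3*G4)], G5 = (s^3 - s^2 - 6*s)/(2*s^4 - 5*s^3 - 8*s^2 + 28*s - 16)
Step 3 gives the overall T(s). Then T(0) = 0/(-16) = 0.

Answer: 0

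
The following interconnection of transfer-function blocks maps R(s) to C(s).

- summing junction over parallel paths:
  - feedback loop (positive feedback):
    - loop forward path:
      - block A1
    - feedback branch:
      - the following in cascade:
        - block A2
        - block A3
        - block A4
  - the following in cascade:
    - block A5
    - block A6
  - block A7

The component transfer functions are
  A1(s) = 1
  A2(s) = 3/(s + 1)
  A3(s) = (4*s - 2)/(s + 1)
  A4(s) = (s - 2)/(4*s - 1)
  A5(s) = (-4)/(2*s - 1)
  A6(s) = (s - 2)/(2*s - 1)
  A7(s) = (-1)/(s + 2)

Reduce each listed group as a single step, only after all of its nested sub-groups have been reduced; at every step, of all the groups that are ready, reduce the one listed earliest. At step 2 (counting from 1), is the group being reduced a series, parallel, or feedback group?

Reducing step by step:

Step 1: combine A2, A3, A4 in series
Step 2: apply the feedback formula to A1, (A2*A3*A4)
Step 3: cascade A5, A6
Step 4: parallel reduction of [A1/(1-A1*(A2*A3*A4))], (A5*A6), A7
So the answer for step 2 is feedback.

Answer: feedback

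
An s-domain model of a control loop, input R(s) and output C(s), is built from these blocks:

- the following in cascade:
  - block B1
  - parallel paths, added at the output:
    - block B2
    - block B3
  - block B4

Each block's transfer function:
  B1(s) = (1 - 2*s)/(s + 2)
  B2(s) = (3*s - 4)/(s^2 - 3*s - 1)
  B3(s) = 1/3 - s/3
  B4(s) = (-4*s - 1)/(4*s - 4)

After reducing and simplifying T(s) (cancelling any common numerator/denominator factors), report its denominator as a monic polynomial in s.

[1] combine B2, B3 in parallel gives (-s^3 + 4*s^2 + 7*s - 13)/(3*s^2 - 9*s - 3)
[2] multiply B1, (B2+B3), B4 (series) gives (-8*s^5 + 34*s^4 + 49*s^3 - 122*s^2 + 19*s + 13)/(12*s^4 - 24*s^3 - 72*s^2 + 60*s + 24)
T(s) is the step-2 result (common factors already cancelled). Leading coefficient of the denominator: 12. Divide through by 12 for the monic polynomial.

Therefore the answer is s^4 - 2*s^3 - 6*s^2 + 5*s + 2.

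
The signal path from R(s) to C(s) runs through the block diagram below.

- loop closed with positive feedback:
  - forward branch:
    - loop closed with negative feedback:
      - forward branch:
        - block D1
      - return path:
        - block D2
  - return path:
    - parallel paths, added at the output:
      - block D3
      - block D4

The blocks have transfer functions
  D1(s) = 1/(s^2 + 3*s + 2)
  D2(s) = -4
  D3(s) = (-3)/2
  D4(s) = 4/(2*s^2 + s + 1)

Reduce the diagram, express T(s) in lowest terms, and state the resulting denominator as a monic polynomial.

Answer: s^4 + 7*s^3/2 + 3*s^2/2 + 5*s/4 - 9/4

Working:
Step 1: reduce the feedback loop with forward D1 and return D2; result 1/(s^2 + 3*s - 2)
Step 2: reduce the parallel group D3, D4; result (-6*s^2 - 3*s + 5)/(4*s^2 + 2*s + 2)
Step 3: collapse the loop ([D1/(1+D1*D2)] forward, (D3+D4) return); result (4*s^2 + 2*s + 2)/(4*s^4 + 14*s^3 + 6*s^2 + 5*s - 9)
No further cancellation is possible in the step-3 result, so that is T(s). Its denominator becomes monic after dividing by the leading coefficient 4.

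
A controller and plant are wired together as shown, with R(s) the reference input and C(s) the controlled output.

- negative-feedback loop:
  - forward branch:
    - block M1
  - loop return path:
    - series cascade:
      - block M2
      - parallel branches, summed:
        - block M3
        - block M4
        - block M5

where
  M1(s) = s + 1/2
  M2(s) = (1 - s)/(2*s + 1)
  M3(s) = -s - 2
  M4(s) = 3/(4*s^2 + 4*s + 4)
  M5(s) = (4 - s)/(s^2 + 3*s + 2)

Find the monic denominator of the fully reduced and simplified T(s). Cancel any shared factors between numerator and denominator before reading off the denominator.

First reduce the diagram to T(s).

Step 1: reduce the parallel group M3, M4, M5: (-4*s^5 - 24*s^4 - 60*s^3 - 53*s^2 - 27*s + 6)/(4*s^4 + 16*s^3 + 24*s^2 + 20*s + 8)
Step 2: cascade M2, (M3+M4+M5): (4*s^6 + 20*s^5 + 36*s^4 - 7*s^3 - 26*s^2 - 33*s + 6)/(8*s^5 + 36*s^4 + 64*s^3 + 64*s^2 + 36*s + 8)
Step 3: apply the feedback formula to M1, (M2*(M3+M4+M5)): (8*s^5 + 36*s^4 + 64*s^3 + 64*s^2 + 36*s + 8)/(4*s^6 + 20*s^5 + 44*s^4 + 25*s^3 + 22*s^2 + 7*s + 22)
The result of step 3 is T(s) in lowest terms. Its denominator has leading coefficient 4; dividing the denominator through by 4 makes it monic.

Answer: s^6 + 5*s^5 + 11*s^4 + 25*s^3/4 + 11*s^2/2 + 7*s/4 + 11/2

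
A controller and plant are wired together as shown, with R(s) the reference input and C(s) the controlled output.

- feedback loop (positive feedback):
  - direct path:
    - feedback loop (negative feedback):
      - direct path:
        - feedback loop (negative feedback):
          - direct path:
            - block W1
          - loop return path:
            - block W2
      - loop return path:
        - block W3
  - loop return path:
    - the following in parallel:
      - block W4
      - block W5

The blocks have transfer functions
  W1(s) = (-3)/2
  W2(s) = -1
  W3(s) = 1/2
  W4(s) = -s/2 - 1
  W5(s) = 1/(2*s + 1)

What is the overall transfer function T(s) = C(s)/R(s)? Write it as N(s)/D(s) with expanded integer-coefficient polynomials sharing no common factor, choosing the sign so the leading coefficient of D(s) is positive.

Step 1. apply the feedback formula to W1, W2: (-3)/5
Step 2. feedback reduction of [W1/(1+W1*W2)], W3: (-6)/7
Step 3. parallel reduction of W4, W5: (-2*s^2 - 5*s)/(4*s + 2)
Step 4. feedback reduction of [[W1/(1+W1*W2)]/(1+[W1/(1+W1*W2)]*W3)], (W4+W5), which is the overall transfer function T(s) = C(s)/R(s) in lowest terms

Therefore the answer is (12*s + 6)/(6*s^2 + s - 7).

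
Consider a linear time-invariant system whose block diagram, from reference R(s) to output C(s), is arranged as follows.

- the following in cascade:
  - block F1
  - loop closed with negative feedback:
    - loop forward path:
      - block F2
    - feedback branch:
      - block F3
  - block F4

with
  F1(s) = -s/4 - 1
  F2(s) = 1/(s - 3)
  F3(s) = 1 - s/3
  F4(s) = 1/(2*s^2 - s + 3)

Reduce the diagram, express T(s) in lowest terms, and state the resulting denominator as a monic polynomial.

First reduce the diagram to T(s).

Step 1. apply the feedback formula to F2, F3; result 3/(2*s - 6)
Step 2. multiply F1, [F2/(1+F2*F3)], F4 (series); result (-3*s - 12)/(16*s^3 - 56*s^2 + 48*s - 72)
The result of step 2 is T(s) in lowest terms. Its denominator has leading coefficient 16; dividing the denominator through by 16 makes it monic.

Answer: s^3 - 7*s^2/2 + 3*s - 9/2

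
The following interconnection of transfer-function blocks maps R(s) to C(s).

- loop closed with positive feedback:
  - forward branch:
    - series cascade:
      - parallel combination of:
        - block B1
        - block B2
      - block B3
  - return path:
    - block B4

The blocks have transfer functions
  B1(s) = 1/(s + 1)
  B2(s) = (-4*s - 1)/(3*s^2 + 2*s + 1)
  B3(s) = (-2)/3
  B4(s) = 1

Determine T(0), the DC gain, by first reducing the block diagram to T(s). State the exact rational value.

First reduce the diagram to T(s).

[1] reduce the parallel group B1, B2; result (-s^2 - 3*s)/(3*s^3 + 5*s^2 + 3*s + 1)
[2] combine (B1+B2), B3 in series; result (2*s^2 + 6*s)/(9*s^3 + 15*s^2 + 9*s + 3)
[3] reduce the feedback loop with forward ((B1+B2)*B3) and return B4; result (2*s^2 + 6*s)/(9*s^3 + 13*s^2 + 3*s + 3)
Evaluating the step-3 result (the overall T(s)) at s = 0 gives T(0) = 0/3 = 0.

Answer: 0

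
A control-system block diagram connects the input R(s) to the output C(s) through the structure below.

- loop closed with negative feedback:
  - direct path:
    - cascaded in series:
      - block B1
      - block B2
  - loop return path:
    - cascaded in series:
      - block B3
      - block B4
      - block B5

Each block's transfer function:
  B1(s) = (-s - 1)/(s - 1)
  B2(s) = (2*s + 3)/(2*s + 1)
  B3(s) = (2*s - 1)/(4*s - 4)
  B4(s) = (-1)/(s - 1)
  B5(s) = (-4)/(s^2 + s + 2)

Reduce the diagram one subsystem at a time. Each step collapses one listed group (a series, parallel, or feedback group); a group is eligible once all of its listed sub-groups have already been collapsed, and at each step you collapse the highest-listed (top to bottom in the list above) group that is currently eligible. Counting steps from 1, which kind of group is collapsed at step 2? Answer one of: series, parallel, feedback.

The answer is series.

Reasoning:
(1) reduce the series chain B1, B2
(2) series reduction of B3, B4, B5
(3) apply the feedback formula to (B1*B2), (B3*B4*B5)
The group at step 2 is a series group.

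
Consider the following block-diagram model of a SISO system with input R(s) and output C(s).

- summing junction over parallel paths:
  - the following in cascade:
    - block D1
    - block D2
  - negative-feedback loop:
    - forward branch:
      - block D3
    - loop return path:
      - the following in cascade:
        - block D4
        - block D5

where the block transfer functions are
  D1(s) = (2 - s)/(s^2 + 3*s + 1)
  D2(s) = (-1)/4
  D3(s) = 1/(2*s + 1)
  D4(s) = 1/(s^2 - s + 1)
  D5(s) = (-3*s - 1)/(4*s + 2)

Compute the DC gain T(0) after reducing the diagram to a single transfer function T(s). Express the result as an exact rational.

The answer is 3/2.

Reasoning:
Step 1 - cascade D1, D2 gives (s - 2)/(4*s^2 + 12*s + 4)
Step 2 - multiply D4, D5 (series) gives (-3*s - 1)/(4*s^3 - 2*s^2 + 2*s + 2)
Step 3 - collapse the loop (D3 forward, (D4*D5) return) gives (4*s^3 - 2*s^2 + 2*s + 2)/(8*s^4 + 2*s^2 + 3*s + 1)
Step 4 - reduce the parallel group (D1*D2), [D3/(1+D3*(D4*D5))] gives (24*s^5 + 24*s^4 + 2*s^3 + 23*s^2 + 27*s + 6)/(32*s^6 + 96*s^5 + 40*s^4 + 36*s^3 + 48*s^2 + 24*s + 4)
Evaluating the step-4 result (the overall T(s)) at s = 0 gives T(0) = 6/4 = 3/2.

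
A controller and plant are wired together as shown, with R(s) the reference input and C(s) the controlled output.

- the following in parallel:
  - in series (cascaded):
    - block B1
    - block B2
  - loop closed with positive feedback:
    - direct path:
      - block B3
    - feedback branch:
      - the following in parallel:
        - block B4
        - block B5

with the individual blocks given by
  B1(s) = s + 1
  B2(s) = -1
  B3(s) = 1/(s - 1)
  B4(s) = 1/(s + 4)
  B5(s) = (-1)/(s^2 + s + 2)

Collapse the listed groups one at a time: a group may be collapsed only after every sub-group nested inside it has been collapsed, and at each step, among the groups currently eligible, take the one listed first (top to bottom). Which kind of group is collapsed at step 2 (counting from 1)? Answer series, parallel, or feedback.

The answer is parallel.

Reasoning:
[1] reduce the series chain B1, B2
[2] add B4, B5 (parallel)
[3] feedback reduction of B3, (B4+B5)
[4] reduce the parallel group (B1*B2), [B3/(1-B3*(B4+B5))]
At step 2 the group reduced is parallel.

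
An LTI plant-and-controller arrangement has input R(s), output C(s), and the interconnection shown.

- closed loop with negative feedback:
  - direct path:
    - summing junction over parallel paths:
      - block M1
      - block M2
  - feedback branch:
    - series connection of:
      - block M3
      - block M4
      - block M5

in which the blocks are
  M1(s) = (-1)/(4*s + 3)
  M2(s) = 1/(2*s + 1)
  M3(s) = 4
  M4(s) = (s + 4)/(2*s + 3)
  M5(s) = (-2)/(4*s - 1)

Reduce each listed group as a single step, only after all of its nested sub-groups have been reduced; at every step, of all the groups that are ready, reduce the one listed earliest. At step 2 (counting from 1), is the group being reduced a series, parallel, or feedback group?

Answer: series

Working:
1. reduce the parallel group M1, M2
2. series reduction of M3, M4, M5
3. collapse the loop ((M1+M2) forward, (M3*M4*M5) return)
The group at step 2 is a series group.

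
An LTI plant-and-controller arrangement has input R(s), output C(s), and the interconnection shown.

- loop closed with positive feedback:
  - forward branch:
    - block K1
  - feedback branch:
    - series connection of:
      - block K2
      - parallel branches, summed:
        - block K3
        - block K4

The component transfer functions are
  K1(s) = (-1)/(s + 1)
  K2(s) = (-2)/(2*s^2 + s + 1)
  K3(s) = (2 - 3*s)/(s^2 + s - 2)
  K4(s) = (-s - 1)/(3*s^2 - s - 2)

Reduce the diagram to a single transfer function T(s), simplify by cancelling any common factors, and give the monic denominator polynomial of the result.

Answer: s^6 + 19*s^5/6 + 13*s^4/6 - 7*s^3/6 + 5*s^2/6 - s - 4/3

Working:
[1] add K3, K4 (parallel): (-10*s^2 - 3*s + 2)/(3*s^3 + 5*s^2 - 4*s - 4)
[2] series reduction of K2, (K3+K4): (20*s^2 + 6*s - 4)/(6*s^5 + 13*s^4 - 7*s^2 - 8*s - 4)
[3] reduce the feedback loop with forward K1 and return (K2*(K3+K4)): (-6*s^5 - 13*s^4 + 7*s^2 + 8*s + 4)/(6*s^6 + 19*s^5 + 13*s^4 - 7*s^3 + 5*s^2 - 6*s - 8)
That last expression is T(s), already simplified. Scaling its denominator by 1/6 (the reciprocal of the leading coefficient) yields the monic denominator.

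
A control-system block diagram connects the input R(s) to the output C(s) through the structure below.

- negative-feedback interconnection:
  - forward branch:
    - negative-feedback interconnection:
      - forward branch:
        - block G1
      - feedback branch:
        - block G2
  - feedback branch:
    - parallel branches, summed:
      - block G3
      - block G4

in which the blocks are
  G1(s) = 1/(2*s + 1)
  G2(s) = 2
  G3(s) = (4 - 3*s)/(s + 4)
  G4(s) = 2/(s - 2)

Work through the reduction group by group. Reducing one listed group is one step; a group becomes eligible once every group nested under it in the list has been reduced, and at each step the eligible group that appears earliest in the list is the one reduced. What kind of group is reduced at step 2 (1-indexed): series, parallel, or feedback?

1. feedback reduction of G1, G2
2. sum the parallel branches G3, G4
3. close the feedback loop around [G1/(1+G1*G2)], (G3+G4)
So the answer for step 2 is parallel.

Final answer: parallel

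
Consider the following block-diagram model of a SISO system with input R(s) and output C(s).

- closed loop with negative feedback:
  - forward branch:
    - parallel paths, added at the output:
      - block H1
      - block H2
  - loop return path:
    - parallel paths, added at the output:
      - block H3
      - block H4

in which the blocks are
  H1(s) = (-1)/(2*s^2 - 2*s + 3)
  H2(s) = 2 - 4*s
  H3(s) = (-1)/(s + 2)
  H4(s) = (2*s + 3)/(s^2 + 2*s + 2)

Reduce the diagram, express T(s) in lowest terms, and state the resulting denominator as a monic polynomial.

Answer: s^5 + 11*s^4/3 - 19*s^3/6 + 19*s^2/6 + 29*s/6 - 16/3

Working:
Step 1: combine H1, H2 in parallel, giving (-8*s^3 + 12*s^2 - 16*s + 5)/(2*s^2 - 2*s + 3)
Step 2: sum the parallel branches H3, H4, giving (s^2 + 5*s + 4)/(s^3 + 4*s^2 + 6*s + 4)
Step 3: collapse the loop ((H1+H2) forward, (H3+H4) return), giving (8*s^6 + 20*s^5 + 16*s^4 + 19*s^3 + 28*s^2 + 34*s - 20)/(6*s^5 + 22*s^4 - 19*s^3 + 19*s^2 + 29*s - 32)
T(s) is the step-3 result (common factors already cancelled). Leading coefficient of the denominator: 6. Divide through by 6 for the monic polynomial.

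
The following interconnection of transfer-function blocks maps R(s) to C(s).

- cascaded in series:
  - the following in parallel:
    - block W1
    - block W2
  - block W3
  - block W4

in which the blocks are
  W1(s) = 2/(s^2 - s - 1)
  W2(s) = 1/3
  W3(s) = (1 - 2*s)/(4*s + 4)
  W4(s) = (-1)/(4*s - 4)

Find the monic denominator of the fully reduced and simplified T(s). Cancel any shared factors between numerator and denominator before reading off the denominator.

The answer is s^4 - s^3 - 2*s^2 + s + 1.

Reasoning:
(1) parallel reduction of W1, W2 -> (s^2 - s + 5)/(3*s^2 - 3*s - 3)
(2) series reduction of (W1+W2), W3, W4 -> (2*s^3 - 3*s^2 + 11*s - 5)/(48*s^4 - 48*s^3 - 96*s^2 + 48*s + 48)
Step 2 gives the fully reduced T(s), with no common factor left to cancel. The denominator's leading coefficient is 48, so divide each of its coefficients by 48 to get the monic form.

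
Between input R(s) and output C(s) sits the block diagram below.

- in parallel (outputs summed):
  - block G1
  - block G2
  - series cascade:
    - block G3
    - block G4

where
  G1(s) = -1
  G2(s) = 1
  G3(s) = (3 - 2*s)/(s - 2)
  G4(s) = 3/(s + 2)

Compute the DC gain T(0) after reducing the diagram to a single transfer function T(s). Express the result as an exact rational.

(1) cascade G3, G4 = (9 - 6*s)/(s^2 - 4)
(2) combine G1, G2, (G3*G4) in parallel = (9 - 6*s)/(s^2 - 4)
DC gain: substitute s = 0 into T(s) from step 2: T(0) = 9/(-4) = -9/4.

Final answer: -9/4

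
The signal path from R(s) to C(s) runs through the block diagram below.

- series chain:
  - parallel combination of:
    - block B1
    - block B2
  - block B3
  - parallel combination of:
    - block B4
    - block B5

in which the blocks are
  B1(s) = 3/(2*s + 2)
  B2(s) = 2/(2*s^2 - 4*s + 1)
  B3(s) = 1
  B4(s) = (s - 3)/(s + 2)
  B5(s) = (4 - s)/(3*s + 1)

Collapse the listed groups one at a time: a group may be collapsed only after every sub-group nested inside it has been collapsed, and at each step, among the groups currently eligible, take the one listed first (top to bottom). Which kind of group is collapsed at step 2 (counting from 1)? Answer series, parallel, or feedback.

Step 1: parallel reduction of B1, B2
Step 2: reduce the parallel group B4, B5
Step 3: reduce the series chain (B1+B2), B3, (B4+B5)
The group at step 2 is a parallel group.

Final answer: parallel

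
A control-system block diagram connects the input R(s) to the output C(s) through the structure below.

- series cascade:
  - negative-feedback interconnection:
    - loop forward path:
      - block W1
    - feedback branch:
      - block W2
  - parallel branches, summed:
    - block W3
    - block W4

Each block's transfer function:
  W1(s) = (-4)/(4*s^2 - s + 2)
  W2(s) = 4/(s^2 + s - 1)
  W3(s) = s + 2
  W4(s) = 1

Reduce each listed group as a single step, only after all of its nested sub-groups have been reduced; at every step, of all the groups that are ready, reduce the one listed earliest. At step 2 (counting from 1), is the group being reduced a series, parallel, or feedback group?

(1) apply the feedback formula to W1, W2
(2) add W3, W4 (parallel)
(3) combine [W1/(1+W1*W2)], (W3+W4) in series
Step 2: parallel.

Therefore the answer is parallel.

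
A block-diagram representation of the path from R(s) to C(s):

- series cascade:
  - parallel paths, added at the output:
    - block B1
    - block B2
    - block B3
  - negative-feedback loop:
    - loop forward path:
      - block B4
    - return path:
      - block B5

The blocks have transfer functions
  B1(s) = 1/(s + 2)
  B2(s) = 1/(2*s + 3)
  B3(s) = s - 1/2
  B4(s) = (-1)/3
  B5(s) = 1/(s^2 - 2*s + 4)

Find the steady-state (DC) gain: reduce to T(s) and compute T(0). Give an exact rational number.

First reduce the diagram to T(s).

Step 1: combine B1, B2, B3 in parallel, giving (4*s^3 + 12*s^2 + 11*s + 4)/(4*s^2 + 14*s + 12)
Step 2: apply the feedback formula to B4, B5, giving (-s^2 + 2*s - 4)/(3*s^2 - 6*s + 11)
Step 3: cascade (B1+B2+B3), [B4/(1+B4*B5)], giving (-4*s^5 - 4*s^4 - 3*s^3 - 30*s^2 - 36*s - 16)/(12*s^4 + 18*s^3 - 4*s^2 + 82*s + 132)
Evaluating the step-3 result (the overall T(s)) at s = 0 gives T(0) = -16/132 = -4/33.

Answer: -4/33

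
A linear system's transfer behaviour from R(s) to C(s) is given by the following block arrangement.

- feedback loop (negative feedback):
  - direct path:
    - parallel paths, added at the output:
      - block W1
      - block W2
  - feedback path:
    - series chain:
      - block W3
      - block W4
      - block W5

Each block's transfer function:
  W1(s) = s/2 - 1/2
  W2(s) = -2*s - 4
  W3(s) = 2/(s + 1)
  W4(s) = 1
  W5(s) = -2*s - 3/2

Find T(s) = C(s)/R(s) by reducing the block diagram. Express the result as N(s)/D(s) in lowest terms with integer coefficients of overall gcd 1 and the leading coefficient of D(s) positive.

First reduce the diagram to T(s).

(1) reduce the parallel group W1, W2, giving -3*s/2 - 9/2
(2) series reduction of W3, W4, W5, giving (-4*s - 3)/(s + 1)
(3) close the feedback loop around (W1+W2), (W3*W4*W5) - this is the overall T(s), already in the required normalized form

Answer: (-3*s^2 - 12*s - 9)/(12*s^2 + 47*s + 29)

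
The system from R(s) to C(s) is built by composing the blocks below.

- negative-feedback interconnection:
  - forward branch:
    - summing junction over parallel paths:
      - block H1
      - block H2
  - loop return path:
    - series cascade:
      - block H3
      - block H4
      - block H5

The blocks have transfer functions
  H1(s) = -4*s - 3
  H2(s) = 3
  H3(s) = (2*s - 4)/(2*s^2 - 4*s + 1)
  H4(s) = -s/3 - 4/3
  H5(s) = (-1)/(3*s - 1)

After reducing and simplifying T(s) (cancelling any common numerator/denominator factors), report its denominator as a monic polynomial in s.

[1] add H1, H2 (parallel): -4*s
[2] combine H3, H4, H5 in series: (2*s^2 + 4*s - 16)/(18*s^3 - 42*s^2 + 21*s - 3)
[3] feedback reduction of (H1+H2), (H3*H4*H5): (-72*s^4 + 168*s^3 - 84*s^2 + 12*s)/(10*s^3 - 58*s^2 + 85*s - 3)
No further cancellation is possible in the step-3 result, so that is T(s). Its denominator becomes monic after dividing by the leading coefficient 10.

Hence the answer: s^3 - 29*s^2/5 + 17*s/2 - 3/10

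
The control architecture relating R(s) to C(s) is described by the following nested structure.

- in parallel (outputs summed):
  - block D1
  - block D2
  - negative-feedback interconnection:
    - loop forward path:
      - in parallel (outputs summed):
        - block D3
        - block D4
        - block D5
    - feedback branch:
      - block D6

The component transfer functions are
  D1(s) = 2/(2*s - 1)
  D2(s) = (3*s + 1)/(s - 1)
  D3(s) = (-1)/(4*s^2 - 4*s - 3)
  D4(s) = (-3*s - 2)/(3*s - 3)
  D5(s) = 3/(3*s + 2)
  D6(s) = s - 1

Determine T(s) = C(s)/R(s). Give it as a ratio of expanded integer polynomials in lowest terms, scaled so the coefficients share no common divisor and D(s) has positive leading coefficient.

Reducing step by step:

[1] parallel reduction of D3, D4, D5, giving (-36*s^4 + 24*s^3 - 22*s^2 + 64*s + 45)/(36*s^4 - 48*s^3 - 39*s^2 + 33*s + 18)
[2] feedback reduction of (D3+D4+D5), D6, giving (36*s^4 - 24*s^3 + 22*s^2 - 64*s - 45)/(36*s^5 - 96*s^4 + 94*s^3 - 47*s^2 - 14*s + 27)
[3] sum the parallel branches D1, D2, [(D3+D4+D5)/(1+(D3+D4+D5)*D6)] - this is the overall T(s), already in the required normalized form

Answer: (216*s^6 - 252*s^5 - 48*s^4 + 204*s^3 - 427*s^2 - 14*s + 126)/(72*s^6 - 228*s^5 + 284*s^4 - 188*s^3 + 19*s^2 + 68*s - 27)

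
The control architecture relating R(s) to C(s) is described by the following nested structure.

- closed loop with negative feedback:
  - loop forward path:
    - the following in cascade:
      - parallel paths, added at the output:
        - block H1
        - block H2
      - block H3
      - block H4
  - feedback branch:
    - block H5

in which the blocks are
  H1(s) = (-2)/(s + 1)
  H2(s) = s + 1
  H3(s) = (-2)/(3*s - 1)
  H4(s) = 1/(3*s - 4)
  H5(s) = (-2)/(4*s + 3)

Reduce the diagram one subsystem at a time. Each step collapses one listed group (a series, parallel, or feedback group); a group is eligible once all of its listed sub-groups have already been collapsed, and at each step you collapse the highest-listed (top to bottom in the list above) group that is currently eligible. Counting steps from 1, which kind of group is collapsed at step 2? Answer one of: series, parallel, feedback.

The answer is series.

Reasoning:
1. add H1, H2 (parallel)
2. series reduction of (H1+H2), H3, H4
3. reduce the feedback loop with forward ((H1+H2)*H3*H4) and return H5
At step 2 the group reduced is series.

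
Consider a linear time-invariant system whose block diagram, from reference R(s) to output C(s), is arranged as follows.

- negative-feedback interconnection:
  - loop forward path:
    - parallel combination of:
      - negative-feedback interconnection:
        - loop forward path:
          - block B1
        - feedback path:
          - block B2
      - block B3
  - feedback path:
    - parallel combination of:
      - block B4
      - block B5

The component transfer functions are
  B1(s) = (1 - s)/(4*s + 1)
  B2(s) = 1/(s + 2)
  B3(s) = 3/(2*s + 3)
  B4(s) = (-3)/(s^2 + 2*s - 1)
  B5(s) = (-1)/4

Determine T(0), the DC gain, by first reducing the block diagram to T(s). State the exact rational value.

1. feedback reduction of B1, B2 -> (-s^2 - s + 2)/(4*s^2 + 8*s + 3)
2. combine [B1/(1+B1*B2)], B3 in parallel -> (-s^2 + 5*s + 5)/(4*s^2 + 8*s + 3)
3. sum the parallel branches B4, B5 -> (-s^2 - 2*s - 11)/(4*s^2 + 8*s - 4)
4. reduce the feedback loop with forward ([B1/(1+B1*B2)]+B3) and return (B4+B5) -> (-4*s^4 + 12*s^3 + 64*s^2 + 20*s - 20)/(17*s^4 + 61*s^3 + 56*s^2 - 73*s - 67)
The step-4 result is T(s). Setting s = 0: T(0) = -20/(-67) = 20/67.

Therefore the answer is 20/67.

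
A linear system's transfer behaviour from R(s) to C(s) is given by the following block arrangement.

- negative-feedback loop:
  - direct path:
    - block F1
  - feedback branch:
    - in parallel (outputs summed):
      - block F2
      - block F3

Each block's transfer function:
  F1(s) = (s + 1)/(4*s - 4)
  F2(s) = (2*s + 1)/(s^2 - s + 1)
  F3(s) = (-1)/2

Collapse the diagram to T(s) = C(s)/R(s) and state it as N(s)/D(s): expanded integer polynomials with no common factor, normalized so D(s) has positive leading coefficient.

Answer: (2*s^3 + 2)/(7*s^3 - 12*s^2 + 22*s - 7)

Working:
1. parallel reduction of F2, F3 = (-s^2 + 5*s + 1)/(2*s^2 - 2*s + 2)
2. close the feedback loop around F1, (F2+F3), which is the overall transfer function T(s) = C(s)/R(s) in lowest terms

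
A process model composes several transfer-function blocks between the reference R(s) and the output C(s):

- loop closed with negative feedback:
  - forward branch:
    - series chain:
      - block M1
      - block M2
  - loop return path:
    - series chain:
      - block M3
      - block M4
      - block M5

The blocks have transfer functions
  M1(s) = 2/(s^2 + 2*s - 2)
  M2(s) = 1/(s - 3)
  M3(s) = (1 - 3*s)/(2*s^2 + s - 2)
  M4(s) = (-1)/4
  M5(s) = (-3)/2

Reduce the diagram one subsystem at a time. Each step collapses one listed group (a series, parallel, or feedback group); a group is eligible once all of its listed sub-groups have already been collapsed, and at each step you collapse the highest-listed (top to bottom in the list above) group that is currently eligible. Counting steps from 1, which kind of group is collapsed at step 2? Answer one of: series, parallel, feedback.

Answer: series

Working:
Step 1 - combine M1, M2 in series
Step 2 - multiply M3, M4, M5 (series)
Step 3 - apply the feedback formula to (M1*M2), (M3*M4*M5)
The group at step 2 is a series group.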